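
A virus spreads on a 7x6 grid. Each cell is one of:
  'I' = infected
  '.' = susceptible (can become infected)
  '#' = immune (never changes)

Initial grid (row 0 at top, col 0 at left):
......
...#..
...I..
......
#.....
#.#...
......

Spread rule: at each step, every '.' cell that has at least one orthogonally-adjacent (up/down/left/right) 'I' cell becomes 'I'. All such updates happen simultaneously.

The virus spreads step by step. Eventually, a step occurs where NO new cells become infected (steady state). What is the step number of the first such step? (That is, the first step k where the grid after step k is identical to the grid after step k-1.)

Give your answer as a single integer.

Step 0 (initial): 1 infected
Step 1: +3 new -> 4 infected
Step 2: +7 new -> 11 infected
Step 3: +10 new -> 21 infected
Step 4: +9 new -> 30 infected
Step 5: +5 new -> 35 infected
Step 6: +2 new -> 37 infected
Step 7: +1 new -> 38 infected
Step 8: +0 new -> 38 infected

Answer: 8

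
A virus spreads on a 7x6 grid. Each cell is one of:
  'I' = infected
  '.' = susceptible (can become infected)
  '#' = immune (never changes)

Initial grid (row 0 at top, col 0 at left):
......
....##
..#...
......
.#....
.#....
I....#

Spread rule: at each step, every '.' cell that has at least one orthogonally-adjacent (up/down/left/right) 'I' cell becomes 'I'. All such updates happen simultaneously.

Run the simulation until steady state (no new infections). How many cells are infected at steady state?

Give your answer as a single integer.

Step 0 (initial): 1 infected
Step 1: +2 new -> 3 infected
Step 2: +2 new -> 5 infected
Step 3: +3 new -> 8 infected
Step 4: +5 new -> 13 infected
Step 5: +5 new -> 18 infected
Step 6: +5 new -> 23 infected
Step 7: +5 new -> 28 infected
Step 8: +4 new -> 32 infected
Step 9: +2 new -> 34 infected
Step 10: +1 new -> 35 infected
Step 11: +1 new -> 36 infected
Step 12: +0 new -> 36 infected

Answer: 36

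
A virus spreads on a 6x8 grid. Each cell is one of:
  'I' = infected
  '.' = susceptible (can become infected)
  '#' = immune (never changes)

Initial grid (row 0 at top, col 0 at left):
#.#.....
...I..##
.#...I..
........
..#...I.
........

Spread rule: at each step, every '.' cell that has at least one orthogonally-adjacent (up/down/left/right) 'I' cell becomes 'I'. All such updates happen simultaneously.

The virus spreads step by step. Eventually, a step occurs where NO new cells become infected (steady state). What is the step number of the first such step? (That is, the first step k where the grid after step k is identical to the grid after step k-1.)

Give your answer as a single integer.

Answer: 8

Derivation:
Step 0 (initial): 3 infected
Step 1: +12 new -> 15 infected
Step 2: +11 new -> 26 infected
Step 3: +6 new -> 32 infected
Step 4: +4 new -> 36 infected
Step 5: +3 new -> 39 infected
Step 6: +2 new -> 41 infected
Step 7: +1 new -> 42 infected
Step 8: +0 new -> 42 infected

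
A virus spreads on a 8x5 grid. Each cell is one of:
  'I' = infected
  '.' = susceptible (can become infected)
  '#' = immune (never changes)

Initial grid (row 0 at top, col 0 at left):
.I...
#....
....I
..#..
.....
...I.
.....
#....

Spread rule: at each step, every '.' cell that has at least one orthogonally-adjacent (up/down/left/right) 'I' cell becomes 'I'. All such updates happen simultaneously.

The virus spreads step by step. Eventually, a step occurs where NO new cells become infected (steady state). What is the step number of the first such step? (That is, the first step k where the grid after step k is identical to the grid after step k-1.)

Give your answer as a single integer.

Step 0 (initial): 3 infected
Step 1: +10 new -> 13 infected
Step 2: +13 new -> 26 infected
Step 3: +7 new -> 33 infected
Step 4: +4 new -> 37 infected
Step 5: +0 new -> 37 infected

Answer: 5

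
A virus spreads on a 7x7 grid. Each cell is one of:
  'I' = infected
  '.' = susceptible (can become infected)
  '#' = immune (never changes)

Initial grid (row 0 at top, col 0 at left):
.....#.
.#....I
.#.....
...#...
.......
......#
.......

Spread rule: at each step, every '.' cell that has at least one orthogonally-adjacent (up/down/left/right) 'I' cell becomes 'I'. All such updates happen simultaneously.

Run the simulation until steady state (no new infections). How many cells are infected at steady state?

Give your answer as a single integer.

Answer: 44

Derivation:
Step 0 (initial): 1 infected
Step 1: +3 new -> 4 infected
Step 2: +3 new -> 7 infected
Step 3: +5 new -> 12 infected
Step 4: +5 new -> 17 infected
Step 5: +4 new -> 21 infected
Step 6: +5 new -> 26 infected
Step 7: +6 new -> 32 infected
Step 8: +5 new -> 37 infected
Step 9: +4 new -> 41 infected
Step 10: +2 new -> 43 infected
Step 11: +1 new -> 44 infected
Step 12: +0 new -> 44 infected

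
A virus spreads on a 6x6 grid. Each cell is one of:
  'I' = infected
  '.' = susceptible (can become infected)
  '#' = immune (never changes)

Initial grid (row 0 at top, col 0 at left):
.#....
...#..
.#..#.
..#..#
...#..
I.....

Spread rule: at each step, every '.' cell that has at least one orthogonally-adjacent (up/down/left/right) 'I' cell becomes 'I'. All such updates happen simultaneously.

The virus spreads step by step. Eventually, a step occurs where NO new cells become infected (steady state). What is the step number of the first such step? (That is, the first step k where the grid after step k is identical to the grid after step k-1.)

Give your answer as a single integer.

Answer: 13

Derivation:
Step 0 (initial): 1 infected
Step 1: +2 new -> 3 infected
Step 2: +3 new -> 6 infected
Step 3: +4 new -> 10 infected
Step 4: +2 new -> 12 infected
Step 5: +4 new -> 16 infected
Step 6: +3 new -> 19 infected
Step 7: +3 new -> 22 infected
Step 8: +2 new -> 24 infected
Step 9: +1 new -> 25 infected
Step 10: +2 new -> 27 infected
Step 11: +1 new -> 28 infected
Step 12: +1 new -> 29 infected
Step 13: +0 new -> 29 infected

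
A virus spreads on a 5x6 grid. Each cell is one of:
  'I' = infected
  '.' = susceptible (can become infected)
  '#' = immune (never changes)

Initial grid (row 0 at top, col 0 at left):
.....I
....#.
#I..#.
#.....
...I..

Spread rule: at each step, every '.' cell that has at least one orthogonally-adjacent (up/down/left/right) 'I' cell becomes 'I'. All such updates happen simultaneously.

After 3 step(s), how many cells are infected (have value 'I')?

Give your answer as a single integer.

Step 0 (initial): 3 infected
Step 1: +8 new -> 11 infected
Step 2: +10 new -> 21 infected
Step 3: +5 new -> 26 infected

Answer: 26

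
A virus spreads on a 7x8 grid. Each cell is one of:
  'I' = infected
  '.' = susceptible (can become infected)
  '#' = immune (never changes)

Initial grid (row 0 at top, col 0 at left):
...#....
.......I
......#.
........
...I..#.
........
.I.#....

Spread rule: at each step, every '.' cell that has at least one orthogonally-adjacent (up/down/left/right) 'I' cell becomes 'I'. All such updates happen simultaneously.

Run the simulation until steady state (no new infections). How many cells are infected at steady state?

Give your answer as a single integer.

Answer: 52

Derivation:
Step 0 (initial): 3 infected
Step 1: +10 new -> 13 infected
Step 2: +11 new -> 24 infected
Step 3: +13 new -> 37 infected
Step 4: +7 new -> 44 infected
Step 5: +5 new -> 49 infected
Step 6: +2 new -> 51 infected
Step 7: +1 new -> 52 infected
Step 8: +0 new -> 52 infected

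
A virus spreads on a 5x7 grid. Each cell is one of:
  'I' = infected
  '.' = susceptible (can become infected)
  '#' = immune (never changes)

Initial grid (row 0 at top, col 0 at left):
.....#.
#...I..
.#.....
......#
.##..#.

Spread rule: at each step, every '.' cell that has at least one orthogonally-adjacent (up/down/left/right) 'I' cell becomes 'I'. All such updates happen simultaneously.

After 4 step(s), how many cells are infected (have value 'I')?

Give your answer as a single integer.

Step 0 (initial): 1 infected
Step 1: +4 new -> 5 infected
Step 2: +6 new -> 11 infected
Step 3: +8 new -> 19 infected
Step 4: +3 new -> 22 infected

Answer: 22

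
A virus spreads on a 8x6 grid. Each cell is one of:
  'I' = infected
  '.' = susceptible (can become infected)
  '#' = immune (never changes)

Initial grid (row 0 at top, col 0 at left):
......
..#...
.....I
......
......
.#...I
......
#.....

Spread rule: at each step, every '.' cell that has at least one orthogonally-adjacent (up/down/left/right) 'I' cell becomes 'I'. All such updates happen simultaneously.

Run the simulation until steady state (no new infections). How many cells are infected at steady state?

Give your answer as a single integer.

Step 0 (initial): 2 infected
Step 1: +6 new -> 8 infected
Step 2: +8 new -> 16 infected
Step 3: +8 new -> 24 infected
Step 4: +6 new -> 30 infected
Step 5: +7 new -> 37 infected
Step 6: +6 new -> 43 infected
Step 7: +2 new -> 45 infected
Step 8: +0 new -> 45 infected

Answer: 45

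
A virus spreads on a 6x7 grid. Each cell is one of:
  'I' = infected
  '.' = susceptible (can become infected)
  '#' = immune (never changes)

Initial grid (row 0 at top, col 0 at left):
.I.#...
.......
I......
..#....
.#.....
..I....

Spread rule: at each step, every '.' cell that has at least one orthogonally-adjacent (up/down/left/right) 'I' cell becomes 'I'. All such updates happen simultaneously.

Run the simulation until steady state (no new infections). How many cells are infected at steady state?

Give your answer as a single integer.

Step 0 (initial): 3 infected
Step 1: +9 new -> 12 infected
Step 2: +7 new -> 19 infected
Step 3: +5 new -> 24 infected
Step 4: +5 new -> 29 infected
Step 5: +5 new -> 34 infected
Step 6: +4 new -> 38 infected
Step 7: +1 new -> 39 infected
Step 8: +0 new -> 39 infected

Answer: 39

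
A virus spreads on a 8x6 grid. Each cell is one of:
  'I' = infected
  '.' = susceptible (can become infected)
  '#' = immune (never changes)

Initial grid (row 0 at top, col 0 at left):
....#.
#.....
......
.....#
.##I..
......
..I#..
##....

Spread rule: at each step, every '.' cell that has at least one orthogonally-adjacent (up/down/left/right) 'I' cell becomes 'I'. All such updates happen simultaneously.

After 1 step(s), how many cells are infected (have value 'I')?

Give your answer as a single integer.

Answer: 8

Derivation:
Step 0 (initial): 2 infected
Step 1: +6 new -> 8 infected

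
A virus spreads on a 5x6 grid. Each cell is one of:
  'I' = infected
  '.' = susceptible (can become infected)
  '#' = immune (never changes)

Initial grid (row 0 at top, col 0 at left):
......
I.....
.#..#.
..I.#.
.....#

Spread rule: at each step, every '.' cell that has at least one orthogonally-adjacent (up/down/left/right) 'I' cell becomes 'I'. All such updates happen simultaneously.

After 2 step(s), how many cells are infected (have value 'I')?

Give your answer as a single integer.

Step 0 (initial): 2 infected
Step 1: +7 new -> 9 infected
Step 2: +6 new -> 15 infected

Answer: 15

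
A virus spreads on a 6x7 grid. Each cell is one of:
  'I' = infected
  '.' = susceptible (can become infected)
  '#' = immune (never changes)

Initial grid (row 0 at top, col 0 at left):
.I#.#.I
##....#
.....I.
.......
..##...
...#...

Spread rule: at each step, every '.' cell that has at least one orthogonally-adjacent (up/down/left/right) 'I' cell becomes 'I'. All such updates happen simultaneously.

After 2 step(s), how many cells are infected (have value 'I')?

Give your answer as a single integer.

Step 0 (initial): 3 infected
Step 1: +6 new -> 9 infected
Step 2: +5 new -> 14 infected

Answer: 14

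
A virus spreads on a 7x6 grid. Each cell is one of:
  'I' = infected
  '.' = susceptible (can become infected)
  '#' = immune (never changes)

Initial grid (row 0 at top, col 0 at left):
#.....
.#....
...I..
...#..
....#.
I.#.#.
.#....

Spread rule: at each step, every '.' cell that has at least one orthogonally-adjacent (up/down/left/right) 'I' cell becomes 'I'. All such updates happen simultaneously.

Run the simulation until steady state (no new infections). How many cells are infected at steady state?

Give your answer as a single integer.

Step 0 (initial): 2 infected
Step 1: +6 new -> 8 infected
Step 2: +9 new -> 17 infected
Step 3: +7 new -> 24 infected
Step 4: +5 new -> 29 infected
Step 5: +2 new -> 31 infected
Step 6: +2 new -> 33 infected
Step 7: +2 new -> 35 infected
Step 8: +0 new -> 35 infected

Answer: 35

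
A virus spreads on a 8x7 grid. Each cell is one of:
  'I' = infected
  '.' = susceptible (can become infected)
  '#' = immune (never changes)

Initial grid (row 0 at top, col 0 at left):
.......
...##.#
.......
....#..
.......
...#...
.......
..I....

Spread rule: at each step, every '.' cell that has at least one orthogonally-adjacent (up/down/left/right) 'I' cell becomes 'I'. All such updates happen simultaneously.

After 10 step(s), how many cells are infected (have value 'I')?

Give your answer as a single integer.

Step 0 (initial): 1 infected
Step 1: +3 new -> 4 infected
Step 2: +5 new -> 9 infected
Step 3: +5 new -> 14 infected
Step 4: +7 new -> 21 infected
Step 5: +7 new -> 28 infected
Step 6: +6 new -> 34 infected
Step 7: +6 new -> 40 infected
Step 8: +5 new -> 45 infected
Step 9: +4 new -> 49 infected
Step 10: +1 new -> 50 infected

Answer: 50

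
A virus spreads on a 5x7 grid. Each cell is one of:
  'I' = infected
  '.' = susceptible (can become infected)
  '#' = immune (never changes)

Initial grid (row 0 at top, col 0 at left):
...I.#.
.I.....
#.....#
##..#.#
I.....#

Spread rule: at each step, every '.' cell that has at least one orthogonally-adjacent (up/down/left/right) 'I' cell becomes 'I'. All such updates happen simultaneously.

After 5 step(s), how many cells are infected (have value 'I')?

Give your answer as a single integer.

Answer: 27

Derivation:
Step 0 (initial): 3 infected
Step 1: +8 new -> 11 infected
Step 2: +5 new -> 16 infected
Step 3: +5 new -> 21 infected
Step 4: +3 new -> 24 infected
Step 5: +3 new -> 27 infected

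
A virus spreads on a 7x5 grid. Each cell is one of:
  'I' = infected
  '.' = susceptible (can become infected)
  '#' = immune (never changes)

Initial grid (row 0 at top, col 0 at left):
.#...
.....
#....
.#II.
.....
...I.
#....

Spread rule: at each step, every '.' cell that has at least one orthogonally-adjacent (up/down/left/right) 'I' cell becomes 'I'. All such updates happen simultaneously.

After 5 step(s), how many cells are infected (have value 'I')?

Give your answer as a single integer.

Step 0 (initial): 3 infected
Step 1: +8 new -> 11 infected
Step 2: +9 new -> 20 infected
Step 3: +7 new -> 27 infected
Step 4: +3 new -> 30 infected
Step 5: +1 new -> 31 infected

Answer: 31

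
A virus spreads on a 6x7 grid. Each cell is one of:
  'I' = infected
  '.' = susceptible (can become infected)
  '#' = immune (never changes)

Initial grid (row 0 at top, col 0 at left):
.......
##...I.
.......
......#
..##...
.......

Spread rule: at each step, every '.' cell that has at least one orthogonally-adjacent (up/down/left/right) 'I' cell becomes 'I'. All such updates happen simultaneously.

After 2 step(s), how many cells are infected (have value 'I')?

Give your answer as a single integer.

Step 0 (initial): 1 infected
Step 1: +4 new -> 5 infected
Step 2: +6 new -> 11 infected

Answer: 11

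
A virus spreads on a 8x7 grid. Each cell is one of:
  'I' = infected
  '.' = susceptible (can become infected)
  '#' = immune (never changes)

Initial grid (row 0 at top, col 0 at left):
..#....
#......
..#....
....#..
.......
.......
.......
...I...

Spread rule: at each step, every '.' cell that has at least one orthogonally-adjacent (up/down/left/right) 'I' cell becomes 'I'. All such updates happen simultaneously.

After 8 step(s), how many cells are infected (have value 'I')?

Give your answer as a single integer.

Step 0 (initial): 1 infected
Step 1: +3 new -> 4 infected
Step 2: +5 new -> 9 infected
Step 3: +7 new -> 16 infected
Step 4: +7 new -> 23 infected
Step 5: +6 new -> 29 infected
Step 6: +6 new -> 35 infected
Step 7: +7 new -> 42 infected
Step 8: +5 new -> 47 infected

Answer: 47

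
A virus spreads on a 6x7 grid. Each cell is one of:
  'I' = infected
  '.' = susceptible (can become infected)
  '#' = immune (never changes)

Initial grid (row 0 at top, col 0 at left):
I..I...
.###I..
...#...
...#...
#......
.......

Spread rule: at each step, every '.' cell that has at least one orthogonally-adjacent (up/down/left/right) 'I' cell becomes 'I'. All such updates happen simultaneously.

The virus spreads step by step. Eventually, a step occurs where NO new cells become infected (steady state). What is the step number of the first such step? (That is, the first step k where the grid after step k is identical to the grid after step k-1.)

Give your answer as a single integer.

Step 0 (initial): 3 infected
Step 1: +6 new -> 9 infected
Step 2: +5 new -> 14 infected
Step 3: +6 new -> 20 infected
Step 4: +6 new -> 26 infected
Step 5: +6 new -> 32 infected
Step 6: +3 new -> 35 infected
Step 7: +1 new -> 36 infected
Step 8: +0 new -> 36 infected

Answer: 8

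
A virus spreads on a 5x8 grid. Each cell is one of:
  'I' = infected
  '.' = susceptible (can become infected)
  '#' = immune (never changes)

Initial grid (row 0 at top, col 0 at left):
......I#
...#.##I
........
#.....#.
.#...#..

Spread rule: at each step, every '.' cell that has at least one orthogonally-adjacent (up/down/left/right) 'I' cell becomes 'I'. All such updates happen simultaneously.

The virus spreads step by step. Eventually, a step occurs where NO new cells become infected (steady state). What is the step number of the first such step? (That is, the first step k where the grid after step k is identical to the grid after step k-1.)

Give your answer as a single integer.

Step 0 (initial): 2 infected
Step 1: +2 new -> 4 infected
Step 2: +3 new -> 7 infected
Step 3: +4 new -> 11 infected
Step 4: +4 new -> 15 infected
Step 5: +4 new -> 19 infected
Step 6: +5 new -> 24 infected
Step 7: +4 new -> 28 infected
Step 8: +3 new -> 31 infected
Step 9: +0 new -> 31 infected

Answer: 9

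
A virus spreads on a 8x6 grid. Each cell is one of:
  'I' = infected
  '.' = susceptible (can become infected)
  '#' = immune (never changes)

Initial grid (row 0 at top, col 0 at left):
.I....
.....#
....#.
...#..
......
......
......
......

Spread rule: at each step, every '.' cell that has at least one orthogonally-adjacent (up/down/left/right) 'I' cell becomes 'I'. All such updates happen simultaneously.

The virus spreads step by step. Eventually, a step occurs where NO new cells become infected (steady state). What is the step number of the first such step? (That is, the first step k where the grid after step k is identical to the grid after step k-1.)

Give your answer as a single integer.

Answer: 12

Derivation:
Step 0 (initial): 1 infected
Step 1: +3 new -> 4 infected
Step 2: +4 new -> 8 infected
Step 3: +5 new -> 13 infected
Step 4: +6 new -> 19 infected
Step 5: +3 new -> 22 infected
Step 6: +4 new -> 26 infected
Step 7: +5 new -> 31 infected
Step 8: +6 new -> 37 infected
Step 9: +4 new -> 41 infected
Step 10: +3 new -> 44 infected
Step 11: +1 new -> 45 infected
Step 12: +0 new -> 45 infected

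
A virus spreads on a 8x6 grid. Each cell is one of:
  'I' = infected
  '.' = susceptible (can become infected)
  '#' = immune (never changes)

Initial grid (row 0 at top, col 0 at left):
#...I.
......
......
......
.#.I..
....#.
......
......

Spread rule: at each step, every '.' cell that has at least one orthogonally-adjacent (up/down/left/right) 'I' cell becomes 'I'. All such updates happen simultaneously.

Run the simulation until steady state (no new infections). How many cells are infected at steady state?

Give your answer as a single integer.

Answer: 45

Derivation:
Step 0 (initial): 2 infected
Step 1: +7 new -> 9 infected
Step 2: +10 new -> 19 infected
Step 3: +11 new -> 30 infected
Step 4: +8 new -> 38 infected
Step 5: +6 new -> 44 infected
Step 6: +1 new -> 45 infected
Step 7: +0 new -> 45 infected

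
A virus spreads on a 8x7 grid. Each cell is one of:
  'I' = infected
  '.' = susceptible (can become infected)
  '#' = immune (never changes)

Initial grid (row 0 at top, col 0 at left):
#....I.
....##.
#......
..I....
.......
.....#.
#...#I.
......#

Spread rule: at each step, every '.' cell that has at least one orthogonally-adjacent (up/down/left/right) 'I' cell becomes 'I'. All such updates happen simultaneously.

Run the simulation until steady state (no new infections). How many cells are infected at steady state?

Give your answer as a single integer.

Answer: 48

Derivation:
Step 0 (initial): 3 infected
Step 1: +8 new -> 11 infected
Step 2: +12 new -> 23 infected
Step 3: +13 new -> 36 infected
Step 4: +10 new -> 46 infected
Step 5: +1 new -> 47 infected
Step 6: +1 new -> 48 infected
Step 7: +0 new -> 48 infected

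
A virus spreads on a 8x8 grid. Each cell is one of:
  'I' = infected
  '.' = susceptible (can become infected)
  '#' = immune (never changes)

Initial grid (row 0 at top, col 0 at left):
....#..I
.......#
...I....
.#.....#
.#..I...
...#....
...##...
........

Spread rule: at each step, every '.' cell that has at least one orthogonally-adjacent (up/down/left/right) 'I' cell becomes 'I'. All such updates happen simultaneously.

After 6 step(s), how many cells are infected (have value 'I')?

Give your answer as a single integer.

Answer: 55

Derivation:
Step 0 (initial): 3 infected
Step 1: +9 new -> 12 infected
Step 2: +12 new -> 24 infected
Step 3: +10 new -> 34 infected
Step 4: +9 new -> 43 infected
Step 5: +8 new -> 51 infected
Step 6: +4 new -> 55 infected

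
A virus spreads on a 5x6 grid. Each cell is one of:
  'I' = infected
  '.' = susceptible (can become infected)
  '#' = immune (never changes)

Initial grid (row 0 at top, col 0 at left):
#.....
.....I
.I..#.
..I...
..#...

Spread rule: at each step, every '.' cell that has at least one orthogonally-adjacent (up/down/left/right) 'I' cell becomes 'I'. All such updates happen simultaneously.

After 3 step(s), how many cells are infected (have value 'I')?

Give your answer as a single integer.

Answer: 27

Derivation:
Step 0 (initial): 3 infected
Step 1: +8 new -> 11 infected
Step 2: +11 new -> 22 infected
Step 3: +5 new -> 27 infected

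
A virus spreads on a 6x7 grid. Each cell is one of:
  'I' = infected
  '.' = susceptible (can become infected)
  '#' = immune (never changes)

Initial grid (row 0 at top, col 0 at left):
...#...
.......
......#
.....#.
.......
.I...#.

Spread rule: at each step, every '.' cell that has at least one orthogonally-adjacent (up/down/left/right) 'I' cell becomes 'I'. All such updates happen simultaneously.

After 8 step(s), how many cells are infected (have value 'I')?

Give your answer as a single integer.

Step 0 (initial): 1 infected
Step 1: +3 new -> 4 infected
Step 2: +4 new -> 8 infected
Step 3: +5 new -> 13 infected
Step 4: +5 new -> 18 infected
Step 5: +6 new -> 24 infected
Step 6: +5 new -> 29 infected
Step 7: +4 new -> 33 infected
Step 8: +2 new -> 35 infected

Answer: 35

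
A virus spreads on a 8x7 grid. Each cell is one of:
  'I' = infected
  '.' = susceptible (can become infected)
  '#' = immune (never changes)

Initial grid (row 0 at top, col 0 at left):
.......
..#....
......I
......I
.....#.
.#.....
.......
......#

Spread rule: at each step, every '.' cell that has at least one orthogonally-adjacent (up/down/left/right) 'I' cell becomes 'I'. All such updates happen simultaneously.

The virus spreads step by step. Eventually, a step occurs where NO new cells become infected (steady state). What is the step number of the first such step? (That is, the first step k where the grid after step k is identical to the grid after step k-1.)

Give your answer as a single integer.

Answer: 11

Derivation:
Step 0 (initial): 2 infected
Step 1: +4 new -> 6 infected
Step 2: +5 new -> 11 infected
Step 3: +7 new -> 18 infected
Step 4: +7 new -> 25 infected
Step 5: +7 new -> 32 infected
Step 6: +8 new -> 40 infected
Step 7: +5 new -> 45 infected
Step 8: +4 new -> 49 infected
Step 9: +2 new -> 51 infected
Step 10: +1 new -> 52 infected
Step 11: +0 new -> 52 infected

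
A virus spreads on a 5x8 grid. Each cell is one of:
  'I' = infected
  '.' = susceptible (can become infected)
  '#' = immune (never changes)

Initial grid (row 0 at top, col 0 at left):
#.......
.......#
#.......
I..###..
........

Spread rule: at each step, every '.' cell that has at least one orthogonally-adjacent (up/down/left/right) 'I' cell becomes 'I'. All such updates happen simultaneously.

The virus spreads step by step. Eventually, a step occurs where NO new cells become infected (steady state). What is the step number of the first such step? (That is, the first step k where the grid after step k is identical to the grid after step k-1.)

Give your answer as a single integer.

Answer: 11

Derivation:
Step 0 (initial): 1 infected
Step 1: +2 new -> 3 infected
Step 2: +3 new -> 6 infected
Step 3: +3 new -> 9 infected
Step 4: +5 new -> 14 infected
Step 5: +4 new -> 18 infected
Step 6: +4 new -> 22 infected
Step 7: +4 new -> 26 infected
Step 8: +5 new -> 31 infected
Step 9: +2 new -> 33 infected
Step 10: +1 new -> 34 infected
Step 11: +0 new -> 34 infected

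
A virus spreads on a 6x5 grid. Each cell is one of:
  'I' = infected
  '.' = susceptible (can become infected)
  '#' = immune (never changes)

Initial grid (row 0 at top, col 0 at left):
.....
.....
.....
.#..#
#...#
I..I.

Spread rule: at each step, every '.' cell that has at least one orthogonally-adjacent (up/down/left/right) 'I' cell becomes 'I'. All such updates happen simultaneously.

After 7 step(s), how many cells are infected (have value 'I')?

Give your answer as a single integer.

Step 0 (initial): 2 infected
Step 1: +4 new -> 6 infected
Step 2: +3 new -> 9 infected
Step 3: +2 new -> 11 infected
Step 4: +3 new -> 14 infected
Step 5: +4 new -> 18 infected
Step 6: +4 new -> 22 infected
Step 7: +3 new -> 25 infected

Answer: 25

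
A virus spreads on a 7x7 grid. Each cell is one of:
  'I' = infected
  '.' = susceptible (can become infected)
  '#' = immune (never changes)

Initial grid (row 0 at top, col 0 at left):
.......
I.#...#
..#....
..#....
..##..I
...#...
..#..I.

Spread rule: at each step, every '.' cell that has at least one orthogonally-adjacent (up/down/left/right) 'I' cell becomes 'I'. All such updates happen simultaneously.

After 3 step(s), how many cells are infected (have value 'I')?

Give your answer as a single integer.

Answer: 25

Derivation:
Step 0 (initial): 3 infected
Step 1: +9 new -> 12 infected
Step 2: +8 new -> 20 infected
Step 3: +5 new -> 25 infected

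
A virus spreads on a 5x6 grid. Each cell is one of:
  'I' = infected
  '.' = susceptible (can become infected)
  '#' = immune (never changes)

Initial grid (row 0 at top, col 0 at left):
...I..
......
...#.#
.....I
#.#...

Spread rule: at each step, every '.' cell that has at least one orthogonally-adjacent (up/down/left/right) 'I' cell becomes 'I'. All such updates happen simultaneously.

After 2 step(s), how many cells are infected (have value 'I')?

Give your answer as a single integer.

Answer: 14

Derivation:
Step 0 (initial): 2 infected
Step 1: +5 new -> 7 infected
Step 2: +7 new -> 14 infected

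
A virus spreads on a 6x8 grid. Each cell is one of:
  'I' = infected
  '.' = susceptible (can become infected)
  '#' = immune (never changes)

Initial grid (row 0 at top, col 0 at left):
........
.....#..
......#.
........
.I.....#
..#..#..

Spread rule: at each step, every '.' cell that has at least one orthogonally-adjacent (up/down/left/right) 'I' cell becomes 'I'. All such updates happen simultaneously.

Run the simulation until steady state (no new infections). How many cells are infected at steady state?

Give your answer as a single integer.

Step 0 (initial): 1 infected
Step 1: +4 new -> 5 infected
Step 2: +5 new -> 10 infected
Step 3: +6 new -> 16 infected
Step 4: +7 new -> 23 infected
Step 5: +6 new -> 29 infected
Step 6: +5 new -> 34 infected
Step 7: +3 new -> 37 infected
Step 8: +2 new -> 39 infected
Step 9: +2 new -> 41 infected
Step 10: +2 new -> 43 infected
Step 11: +0 new -> 43 infected

Answer: 43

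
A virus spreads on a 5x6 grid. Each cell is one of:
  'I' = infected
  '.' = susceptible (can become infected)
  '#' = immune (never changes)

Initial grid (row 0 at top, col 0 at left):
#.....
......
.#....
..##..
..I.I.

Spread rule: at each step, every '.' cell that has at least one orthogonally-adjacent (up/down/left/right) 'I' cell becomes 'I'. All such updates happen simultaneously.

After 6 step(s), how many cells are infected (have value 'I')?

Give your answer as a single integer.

Step 0 (initial): 2 infected
Step 1: +4 new -> 6 infected
Step 2: +4 new -> 10 infected
Step 3: +4 new -> 14 infected
Step 4: +5 new -> 19 infected
Step 5: +4 new -> 23 infected
Step 6: +2 new -> 25 infected

Answer: 25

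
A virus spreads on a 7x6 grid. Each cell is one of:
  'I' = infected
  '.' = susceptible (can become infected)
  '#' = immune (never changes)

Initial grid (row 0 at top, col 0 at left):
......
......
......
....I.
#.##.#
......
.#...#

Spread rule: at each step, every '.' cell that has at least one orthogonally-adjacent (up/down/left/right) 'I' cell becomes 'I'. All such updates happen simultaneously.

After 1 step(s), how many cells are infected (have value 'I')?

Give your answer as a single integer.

Answer: 5

Derivation:
Step 0 (initial): 1 infected
Step 1: +4 new -> 5 infected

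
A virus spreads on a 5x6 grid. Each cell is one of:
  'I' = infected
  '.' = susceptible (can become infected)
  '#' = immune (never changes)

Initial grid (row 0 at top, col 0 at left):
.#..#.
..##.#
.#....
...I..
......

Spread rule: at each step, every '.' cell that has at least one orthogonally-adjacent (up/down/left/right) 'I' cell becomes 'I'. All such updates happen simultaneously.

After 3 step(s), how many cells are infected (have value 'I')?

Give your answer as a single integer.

Answer: 16

Derivation:
Step 0 (initial): 1 infected
Step 1: +4 new -> 5 infected
Step 2: +6 new -> 11 infected
Step 3: +5 new -> 16 infected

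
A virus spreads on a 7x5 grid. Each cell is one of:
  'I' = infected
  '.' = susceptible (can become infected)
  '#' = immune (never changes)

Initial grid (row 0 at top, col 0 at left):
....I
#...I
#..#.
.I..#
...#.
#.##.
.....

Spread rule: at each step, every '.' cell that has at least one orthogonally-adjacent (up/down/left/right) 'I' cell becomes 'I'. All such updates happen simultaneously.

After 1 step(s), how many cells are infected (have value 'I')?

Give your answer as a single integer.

Step 0 (initial): 3 infected
Step 1: +7 new -> 10 infected

Answer: 10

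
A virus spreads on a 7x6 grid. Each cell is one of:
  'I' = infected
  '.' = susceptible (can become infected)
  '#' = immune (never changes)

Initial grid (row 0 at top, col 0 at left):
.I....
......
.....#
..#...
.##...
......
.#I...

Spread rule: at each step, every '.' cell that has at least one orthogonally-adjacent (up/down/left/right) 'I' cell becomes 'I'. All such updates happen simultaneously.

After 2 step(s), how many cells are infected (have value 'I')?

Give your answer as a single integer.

Answer: 14

Derivation:
Step 0 (initial): 2 infected
Step 1: +5 new -> 7 infected
Step 2: +7 new -> 14 infected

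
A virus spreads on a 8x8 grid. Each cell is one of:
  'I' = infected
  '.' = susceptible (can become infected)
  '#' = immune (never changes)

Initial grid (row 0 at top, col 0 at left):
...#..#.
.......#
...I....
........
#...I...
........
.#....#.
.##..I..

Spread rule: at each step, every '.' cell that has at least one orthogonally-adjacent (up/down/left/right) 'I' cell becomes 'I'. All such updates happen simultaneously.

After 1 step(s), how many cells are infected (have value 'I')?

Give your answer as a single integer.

Answer: 14

Derivation:
Step 0 (initial): 3 infected
Step 1: +11 new -> 14 infected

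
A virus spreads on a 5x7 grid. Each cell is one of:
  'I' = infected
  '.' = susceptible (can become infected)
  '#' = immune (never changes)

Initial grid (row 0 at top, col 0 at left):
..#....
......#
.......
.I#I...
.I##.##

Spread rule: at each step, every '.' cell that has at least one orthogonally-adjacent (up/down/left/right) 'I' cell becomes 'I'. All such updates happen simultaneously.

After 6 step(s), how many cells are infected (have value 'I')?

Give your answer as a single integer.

Step 0 (initial): 3 infected
Step 1: +5 new -> 8 infected
Step 2: +7 new -> 15 infected
Step 3: +7 new -> 22 infected
Step 4: +4 new -> 26 infected
Step 5: +1 new -> 27 infected
Step 6: +1 new -> 28 infected

Answer: 28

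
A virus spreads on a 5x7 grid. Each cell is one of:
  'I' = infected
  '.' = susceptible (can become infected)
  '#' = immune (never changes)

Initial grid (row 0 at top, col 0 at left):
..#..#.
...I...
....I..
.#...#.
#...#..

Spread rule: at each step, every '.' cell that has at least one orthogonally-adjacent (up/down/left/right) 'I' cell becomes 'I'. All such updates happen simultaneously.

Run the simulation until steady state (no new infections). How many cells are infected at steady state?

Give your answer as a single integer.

Step 0 (initial): 2 infected
Step 1: +6 new -> 8 infected
Step 2: +6 new -> 14 infected
Step 3: +7 new -> 21 infected
Step 4: +5 new -> 26 infected
Step 5: +3 new -> 29 infected
Step 6: +0 new -> 29 infected

Answer: 29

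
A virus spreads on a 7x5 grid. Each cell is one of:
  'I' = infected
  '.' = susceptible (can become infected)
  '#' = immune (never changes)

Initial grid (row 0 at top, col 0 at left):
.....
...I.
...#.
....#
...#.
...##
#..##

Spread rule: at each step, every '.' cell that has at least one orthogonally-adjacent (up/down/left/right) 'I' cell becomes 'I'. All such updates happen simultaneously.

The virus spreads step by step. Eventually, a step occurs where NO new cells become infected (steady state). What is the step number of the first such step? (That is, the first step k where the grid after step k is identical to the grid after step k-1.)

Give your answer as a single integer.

Answer: 8

Derivation:
Step 0 (initial): 1 infected
Step 1: +3 new -> 4 infected
Step 2: +5 new -> 9 infected
Step 3: +4 new -> 13 infected
Step 4: +5 new -> 18 infected
Step 5: +3 new -> 21 infected
Step 6: +3 new -> 24 infected
Step 7: +2 new -> 26 infected
Step 8: +0 new -> 26 infected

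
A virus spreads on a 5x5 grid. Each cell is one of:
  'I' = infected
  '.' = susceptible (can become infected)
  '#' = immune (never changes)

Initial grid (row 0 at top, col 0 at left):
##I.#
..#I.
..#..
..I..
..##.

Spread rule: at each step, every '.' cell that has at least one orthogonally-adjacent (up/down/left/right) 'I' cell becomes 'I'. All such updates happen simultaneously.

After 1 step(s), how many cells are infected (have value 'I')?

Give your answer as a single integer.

Answer: 8

Derivation:
Step 0 (initial): 3 infected
Step 1: +5 new -> 8 infected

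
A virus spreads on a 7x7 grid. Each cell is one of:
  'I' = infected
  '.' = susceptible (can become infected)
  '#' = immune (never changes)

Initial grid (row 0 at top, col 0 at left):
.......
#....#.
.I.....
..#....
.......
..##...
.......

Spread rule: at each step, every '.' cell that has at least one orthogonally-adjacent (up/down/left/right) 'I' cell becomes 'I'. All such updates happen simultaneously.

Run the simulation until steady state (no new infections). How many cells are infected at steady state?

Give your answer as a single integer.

Answer: 44

Derivation:
Step 0 (initial): 1 infected
Step 1: +4 new -> 5 infected
Step 2: +5 new -> 10 infected
Step 3: +8 new -> 18 infected
Step 4: +7 new -> 25 infected
Step 5: +6 new -> 31 infected
Step 6: +6 new -> 37 infected
Step 7: +4 new -> 41 infected
Step 8: +2 new -> 43 infected
Step 9: +1 new -> 44 infected
Step 10: +0 new -> 44 infected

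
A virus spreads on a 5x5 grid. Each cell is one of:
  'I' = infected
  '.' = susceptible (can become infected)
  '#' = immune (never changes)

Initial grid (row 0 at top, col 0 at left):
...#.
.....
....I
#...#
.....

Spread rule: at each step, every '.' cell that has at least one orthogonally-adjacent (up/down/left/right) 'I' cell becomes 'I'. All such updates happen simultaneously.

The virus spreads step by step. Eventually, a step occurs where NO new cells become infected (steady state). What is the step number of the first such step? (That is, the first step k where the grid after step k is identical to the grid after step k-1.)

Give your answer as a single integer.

Step 0 (initial): 1 infected
Step 1: +2 new -> 3 infected
Step 2: +4 new -> 7 infected
Step 3: +4 new -> 11 infected
Step 4: +6 new -> 17 infected
Step 5: +3 new -> 20 infected
Step 6: +2 new -> 22 infected
Step 7: +0 new -> 22 infected

Answer: 7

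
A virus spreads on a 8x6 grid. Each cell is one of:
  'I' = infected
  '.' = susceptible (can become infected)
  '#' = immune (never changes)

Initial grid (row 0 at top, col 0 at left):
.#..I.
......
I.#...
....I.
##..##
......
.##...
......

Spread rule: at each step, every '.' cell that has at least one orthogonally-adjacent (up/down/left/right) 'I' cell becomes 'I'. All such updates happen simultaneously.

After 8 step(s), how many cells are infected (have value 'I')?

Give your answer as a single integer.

Answer: 40

Derivation:
Step 0 (initial): 3 infected
Step 1: +9 new -> 12 infected
Step 2: +10 new -> 22 infected
Step 3: +3 new -> 25 infected
Step 4: +3 new -> 28 infected
Step 5: +4 new -> 32 infected
Step 6: +4 new -> 36 infected
Step 7: +3 new -> 39 infected
Step 8: +1 new -> 40 infected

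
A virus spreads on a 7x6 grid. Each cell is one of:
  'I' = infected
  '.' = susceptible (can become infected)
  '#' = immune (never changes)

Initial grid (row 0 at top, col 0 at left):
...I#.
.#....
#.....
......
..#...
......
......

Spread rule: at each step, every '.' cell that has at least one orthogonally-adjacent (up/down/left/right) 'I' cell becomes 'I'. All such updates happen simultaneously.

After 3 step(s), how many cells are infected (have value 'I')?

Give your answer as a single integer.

Step 0 (initial): 1 infected
Step 1: +2 new -> 3 infected
Step 2: +4 new -> 7 infected
Step 3: +5 new -> 12 infected

Answer: 12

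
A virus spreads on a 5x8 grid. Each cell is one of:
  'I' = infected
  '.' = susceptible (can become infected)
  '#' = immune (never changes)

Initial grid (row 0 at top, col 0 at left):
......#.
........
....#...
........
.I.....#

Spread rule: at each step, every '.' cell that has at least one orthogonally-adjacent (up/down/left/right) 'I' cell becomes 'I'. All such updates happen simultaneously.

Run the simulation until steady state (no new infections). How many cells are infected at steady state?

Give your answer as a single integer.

Answer: 37

Derivation:
Step 0 (initial): 1 infected
Step 1: +3 new -> 4 infected
Step 2: +4 new -> 8 infected
Step 3: +5 new -> 13 infected
Step 4: +6 new -> 19 infected
Step 5: +5 new -> 24 infected
Step 6: +4 new -> 28 infected
Step 7: +4 new -> 32 infected
Step 8: +3 new -> 35 infected
Step 9: +1 new -> 36 infected
Step 10: +1 new -> 37 infected
Step 11: +0 new -> 37 infected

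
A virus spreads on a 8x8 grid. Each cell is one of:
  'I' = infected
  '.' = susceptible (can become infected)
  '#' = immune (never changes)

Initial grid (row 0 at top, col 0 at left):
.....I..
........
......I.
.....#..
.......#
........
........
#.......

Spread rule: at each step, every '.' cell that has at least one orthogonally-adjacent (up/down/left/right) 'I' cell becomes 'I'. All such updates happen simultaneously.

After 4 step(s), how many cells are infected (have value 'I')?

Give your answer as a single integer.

Answer: 30

Derivation:
Step 0 (initial): 2 infected
Step 1: +7 new -> 9 infected
Step 2: +7 new -> 16 infected
Step 3: +6 new -> 22 infected
Step 4: +8 new -> 30 infected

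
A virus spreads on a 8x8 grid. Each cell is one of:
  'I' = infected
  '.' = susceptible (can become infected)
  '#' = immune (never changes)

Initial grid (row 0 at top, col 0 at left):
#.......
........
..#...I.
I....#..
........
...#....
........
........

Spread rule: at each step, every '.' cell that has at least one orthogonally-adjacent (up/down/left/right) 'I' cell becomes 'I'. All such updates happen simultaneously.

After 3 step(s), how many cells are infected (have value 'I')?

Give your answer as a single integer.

Step 0 (initial): 2 infected
Step 1: +7 new -> 9 infected
Step 2: +11 new -> 20 infected
Step 3: +13 new -> 33 infected

Answer: 33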